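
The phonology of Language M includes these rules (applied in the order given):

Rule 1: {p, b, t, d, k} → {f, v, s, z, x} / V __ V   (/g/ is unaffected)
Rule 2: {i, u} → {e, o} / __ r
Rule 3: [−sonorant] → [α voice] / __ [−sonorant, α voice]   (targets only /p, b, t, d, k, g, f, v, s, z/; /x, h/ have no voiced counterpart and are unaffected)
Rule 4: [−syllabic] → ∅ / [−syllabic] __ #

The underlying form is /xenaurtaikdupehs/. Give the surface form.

Rule 1 (intervocalic spirantization): /p/ is a stop between vowels /u/ and /e/, so it spirantizes to the fricative [f]. /xenaurtaikdupehs/ → xenaurtaikdufehs.
Rule 2 (pre-rhotic lowering): /u/ is a high vowel immediately before /r/, so it lowers to [o]. /xenaurtaikdufehs/ → xenaortaikdufehs.
Rule 3 (regressive voicing assimilation): /k/ precedes the voiced obstruent /d/, so it voices to [g] by assimilation. /xenaortaikdufehs/ → xenaortaigdufehs.
Rule 4 (final cluster simplification): /s/ is the second consonant of a word-final cluster /hs/, so it deletes. /xenaortaigdufehs/ → xenaortaigdufeh.

xenaortaigdufeh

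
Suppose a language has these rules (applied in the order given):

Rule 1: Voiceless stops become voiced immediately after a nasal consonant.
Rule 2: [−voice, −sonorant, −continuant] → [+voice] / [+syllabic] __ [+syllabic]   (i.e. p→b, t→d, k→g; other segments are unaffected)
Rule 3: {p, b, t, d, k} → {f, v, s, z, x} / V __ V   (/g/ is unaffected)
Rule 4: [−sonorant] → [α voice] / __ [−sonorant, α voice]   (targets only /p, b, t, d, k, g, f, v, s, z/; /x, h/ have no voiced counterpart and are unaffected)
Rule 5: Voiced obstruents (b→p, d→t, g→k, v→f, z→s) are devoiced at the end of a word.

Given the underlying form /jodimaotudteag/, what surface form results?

jozimaozutteak

Rule 1 (post-nasal voicing): no segment meets the environment; /jodimaotudteag/ is unchanged.
Rule 2 (intervocalic voicing): /t/ is a voiceless stop between vowels /o/ and /u/, so it voices to [d]. /jodimaotudteag/ → jodimaodudteag.
Rule 3 (intervocalic spirantization): /d/ is a stop between vowels /o/ and /i/, so it spirantizes to the fricative [z]. /d/ is a stop between vowels /o/ and /u/, so it spirantizes to the fricative [z]. /jodimaodudteag/ → jozimaozudteag.
Rule 4 (regressive voicing assimilation): /d/ precedes the voiceless obstruent /t/, so it devoices to [t] by assimilation. /jozimaozudteag/ → jozimaozutteag.
Rule 5 (final devoicing): /g/ is a voiced obstruent in word-final position, so it devoices to [k]. /jozimaozutteag/ → jozimaozutteak.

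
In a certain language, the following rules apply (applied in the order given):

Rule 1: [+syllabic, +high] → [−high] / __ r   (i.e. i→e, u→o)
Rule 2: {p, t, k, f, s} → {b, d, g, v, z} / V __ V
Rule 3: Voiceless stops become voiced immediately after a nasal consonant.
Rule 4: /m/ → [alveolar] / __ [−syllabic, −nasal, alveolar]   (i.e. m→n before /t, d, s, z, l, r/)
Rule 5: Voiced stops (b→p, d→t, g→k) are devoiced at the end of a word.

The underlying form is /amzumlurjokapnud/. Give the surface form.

anzunlorjogapnut

Rule 1 (pre-rhotic lowering): /u/ is a high vowel immediately before /r/, so it lowers to [o]. /amzumlurjokapnud/ → amzumlorjokapnud.
Rule 2 (intervocalic voicing): /k/ is a voiceless obstruent between vowels /o/ and /a/, so it voices to [g]. /amzumlorjokapnud/ → amzumlorjogapnud.
Rule 3 (post-nasal voicing): no segment meets the environment; /amzumlorjogapnud/ is unchanged.
Rule 4 (nasal place assimilation): /m/ precedes the alveolar consonant /z/, so it assimilates in place to [n]. /m/ precedes the alveolar consonant /l/, so it assimilates in place to [n]. /amzumlorjogapnud/ → anzunlorjogapnud.
Rule 5 (final devoicing): /d/ is a voiced stop in word-final position, so it devoices to [t]. /anzunlorjogapnud/ → anzunlorjogapnut.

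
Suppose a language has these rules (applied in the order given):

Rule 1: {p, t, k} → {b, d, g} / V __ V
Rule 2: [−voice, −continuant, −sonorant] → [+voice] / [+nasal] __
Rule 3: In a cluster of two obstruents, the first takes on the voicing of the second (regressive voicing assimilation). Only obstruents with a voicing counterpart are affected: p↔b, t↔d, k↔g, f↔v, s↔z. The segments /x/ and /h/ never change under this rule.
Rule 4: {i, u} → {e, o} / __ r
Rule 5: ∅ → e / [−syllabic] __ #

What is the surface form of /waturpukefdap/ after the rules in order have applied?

wadorpugevdape

Rule 1 (intervocalic voicing): /t/ is a voiceless stop between vowels /a/ and /u/, so it voices to [d]. /k/ is a voiceless stop between vowels /u/ and /e/, so it voices to [g]. /waturpukefdap/ → wadurpugefdap.
Rule 2 (post-nasal voicing): no segment meets the environment; /wadurpugefdap/ is unchanged.
Rule 3 (regressive voicing assimilation): /f/ precedes the voiced obstruent /d/, so it voices to [v] by assimilation. /wadurpugefdap/ → wadurpugevdap.
Rule 4 (pre-rhotic lowering): /u/ is a high vowel immediately before /r/, so it lowers to [o]. /wadurpugevdap/ → wadorpugevdap.
Rule 5 (final e-epenthesis): the form ends in the consonant /p/, so [e] is inserted word-finally. /wadorpugevdap/ → wadorpugevdape.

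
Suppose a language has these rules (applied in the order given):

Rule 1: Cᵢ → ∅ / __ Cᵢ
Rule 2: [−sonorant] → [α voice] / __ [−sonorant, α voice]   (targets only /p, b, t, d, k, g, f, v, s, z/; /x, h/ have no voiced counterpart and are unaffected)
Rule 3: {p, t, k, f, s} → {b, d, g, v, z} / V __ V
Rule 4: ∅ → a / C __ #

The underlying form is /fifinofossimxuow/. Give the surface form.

fivinovozimxuowa

Rule 1 (degemination): /ss/ is a geminate; the first /s/ deletes. /fifinofossimxuow/ → fifinofosimxuow.
Rule 2 (regressive voicing assimilation): no segment meets the environment; /fifinofosimxuow/ is unchanged.
Rule 3 (intervocalic voicing): /f/ is a voiceless obstruent between vowels /i/ and /i/, so it voices to [v]. /f/ is a voiceless obstruent between vowels /o/ and /o/, so it voices to [v]. /s/ is a voiceless obstruent between vowels /o/ and /i/, so it voices to [z]. /fifinofosimxuow/ → fivinovozimxuow.
Rule 4 (final a-epenthesis): the form ends in the consonant /w/, so [a] is inserted word-finally. /fivinovozimxuow/ → fivinovozimxuowa.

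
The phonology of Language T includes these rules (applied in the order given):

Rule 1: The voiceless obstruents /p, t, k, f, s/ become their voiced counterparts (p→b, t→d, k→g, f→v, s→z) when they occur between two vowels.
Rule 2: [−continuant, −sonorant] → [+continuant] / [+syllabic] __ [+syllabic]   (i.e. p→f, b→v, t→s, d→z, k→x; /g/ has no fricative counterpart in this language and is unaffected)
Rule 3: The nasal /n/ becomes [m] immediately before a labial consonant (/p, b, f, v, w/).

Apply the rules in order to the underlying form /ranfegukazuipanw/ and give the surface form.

ramfegugazuivamw

Rule 1 (intervocalic voicing): /k/ is a voiceless obstruent between vowels /u/ and /a/, so it voices to [g]. /p/ is a voiceless obstruent between vowels /i/ and /a/, so it voices to [b]. /ranfegukazuipanw/ → ranfegugazuibanw.
Rule 2 (intervocalic spirantization): /b/ is a stop between vowels /i/ and /a/, so it spirantizes to the fricative [v]. /ranfegugazuibanw/ → ranfegugazuivanw.
Rule 3 (nasal place assimilation): /n/ precedes the labial consonant /f/, so it assimilates in place to [m]. /n/ precedes the labial consonant /w/, so it assimilates in place to [m]. /ranfegugazuivanw/ → ramfegugazuivamw.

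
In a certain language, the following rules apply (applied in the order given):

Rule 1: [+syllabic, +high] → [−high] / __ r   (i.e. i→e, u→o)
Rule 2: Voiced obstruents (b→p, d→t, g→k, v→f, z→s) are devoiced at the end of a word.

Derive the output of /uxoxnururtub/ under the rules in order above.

uxoxnorortup

Rule 1 (pre-rhotic lowering): /u/ is a high vowel immediately before /r/, so it lowers to [o]. /u/ is a high vowel immediately before /r/, so it lowers to [o]. /uxoxnururtub/ → uxoxnorortub.
Rule 2 (final devoicing): /b/ is a voiced obstruent in word-final position, so it devoices to [p]. /uxoxnorortub/ → uxoxnorortup.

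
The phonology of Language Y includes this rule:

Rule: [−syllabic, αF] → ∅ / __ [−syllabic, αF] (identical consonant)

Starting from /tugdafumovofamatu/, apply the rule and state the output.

tugdafumovofamatu

No segment of /tugdafumovofamatu/ meets the structural description of the rule, so the form surfaces unchanged.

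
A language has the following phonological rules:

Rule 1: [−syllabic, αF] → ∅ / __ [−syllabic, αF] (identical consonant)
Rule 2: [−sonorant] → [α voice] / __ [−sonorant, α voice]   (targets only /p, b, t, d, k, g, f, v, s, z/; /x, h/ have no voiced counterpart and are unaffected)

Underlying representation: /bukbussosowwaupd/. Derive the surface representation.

bugbusosowaubd

Rule 1 (degemination): /ss/ is a geminate; the first /s/ deletes. /ww/ is a geminate; the first /w/ deletes. /bukbussosowwaupd/ → bukbusosowaupd.
Rule 2 (regressive voicing assimilation): /k/ precedes the voiced obstruent /b/, so it voices to [g] by assimilation. /p/ precedes the voiced obstruent /d/, so it voices to [b] by assimilation. /bukbusosowaupd/ → bugbusosowaubd.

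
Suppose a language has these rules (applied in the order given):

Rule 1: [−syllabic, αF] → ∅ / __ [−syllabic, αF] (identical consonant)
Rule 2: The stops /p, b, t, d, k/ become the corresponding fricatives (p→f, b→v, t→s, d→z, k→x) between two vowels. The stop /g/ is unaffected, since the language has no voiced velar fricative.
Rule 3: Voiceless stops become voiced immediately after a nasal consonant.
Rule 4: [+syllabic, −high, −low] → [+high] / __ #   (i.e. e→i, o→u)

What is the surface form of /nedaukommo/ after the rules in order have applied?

Rule 1 (degemination): /mm/ is a geminate; the first /m/ deletes. /nedaukommo/ → nedaukomo.
Rule 2 (intervocalic spirantization): /d/ is a stop between vowels /e/ and /a/, so it spirantizes to the fricative [z]. /k/ is a stop between vowels /u/ and /o/, so it spirantizes to the fricative [x]. /nedaukomo/ → nezauxomo.
Rule 3 (post-nasal voicing): no segment meets the environment; /nezauxomo/ is unchanged.
Rule 4 (final vowel raising): /o/ is a mid vowel in word-final position, so it raises to [u]. /nezauxomo/ → nezauxomu.

nezauxomu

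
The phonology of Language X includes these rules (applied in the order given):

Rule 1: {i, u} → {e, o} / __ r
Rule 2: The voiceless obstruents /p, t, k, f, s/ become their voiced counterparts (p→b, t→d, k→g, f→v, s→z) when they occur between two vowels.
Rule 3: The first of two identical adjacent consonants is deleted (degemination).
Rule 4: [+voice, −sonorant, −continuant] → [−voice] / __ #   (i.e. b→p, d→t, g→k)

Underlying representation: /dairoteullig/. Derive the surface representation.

daerodeulik

Rule 1 (pre-rhotic lowering): /i/ is a high vowel immediately before /r/, so it lowers to [e]. /dairoteullig/ → daeroteullig.
Rule 2 (intervocalic voicing): /t/ is a voiceless obstruent between vowels /o/ and /e/, so it voices to [d]. /daeroteullig/ → daerodeullig.
Rule 3 (degemination): /ll/ is a geminate; the first /l/ deletes. /daerodeullig/ → daerodeulig.
Rule 4 (final devoicing): /g/ is a voiced stop in word-final position, so it devoices to [k]. /daerodeulig/ → daerodeulik.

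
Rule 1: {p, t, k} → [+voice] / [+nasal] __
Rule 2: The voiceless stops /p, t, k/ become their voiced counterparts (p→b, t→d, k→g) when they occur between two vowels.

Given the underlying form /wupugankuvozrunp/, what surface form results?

Rule 1 (post-nasal voicing): /k/ is a voiceless stop immediately after the nasal /n/, so it voices to [g]. /p/ is a voiceless stop immediately after the nasal /n/, so it voices to [b]. /wupugankuvozrunp/ → wupuganguvozrunb.
Rule 2 (intervocalic voicing): /p/ is a voiceless stop between vowels /u/ and /u/, so it voices to [b]. /wupuganguvozrunb/ → wubuganguvozrunb.

wubuganguvozrunb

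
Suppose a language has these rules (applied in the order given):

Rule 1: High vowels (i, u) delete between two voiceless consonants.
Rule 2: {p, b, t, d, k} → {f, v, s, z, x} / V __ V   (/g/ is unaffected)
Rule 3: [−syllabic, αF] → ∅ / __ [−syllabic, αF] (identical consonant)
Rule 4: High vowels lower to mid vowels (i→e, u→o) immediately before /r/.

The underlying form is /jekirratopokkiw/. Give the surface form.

jexerasofokiw

Rule 1 (high vowel syncope): no segment meets the environment; /jekirratopokkiw/ is unchanged.
Rule 2 (intervocalic spirantization): /k/ is a stop between vowels /e/ and /i/, so it spirantizes to the fricative [x]. /t/ is a stop between vowels /a/ and /o/, so it spirantizes to the fricative [s]. /p/ is a stop between vowels /o/ and /o/, so it spirantizes to the fricative [f]. /jekirratopokkiw/ → jexirrasofokkiw.
Rule 3 (degemination): /rr/ is a geminate; the first /r/ deletes. /kk/ is a geminate; the first /k/ deletes. /jexirrasofokkiw/ → jexirasofokiw.
Rule 4 (pre-rhotic lowering): /i/ is a high vowel immediately before /r/, so it lowers to [e]. /jexirasofokiw/ → jexerasofokiw.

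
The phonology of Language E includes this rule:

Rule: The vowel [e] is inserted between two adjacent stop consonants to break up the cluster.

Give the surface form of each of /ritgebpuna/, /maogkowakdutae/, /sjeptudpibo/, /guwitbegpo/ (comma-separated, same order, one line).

/ritgebpuna/: /t/ and /g/ form a stop–stop cluster, so [e] is inserted between them. /b/ and /p/ form a stop–stop cluster, so [e] is inserted between them. → [ritegebepuna].
/maogkowakdutae/: /g/ and /k/ form a stop–stop cluster, so [e] is inserted between them. /k/ and /d/ form a stop–stop cluster, so [e] is inserted between them. → [maogekowakedutae].
/sjeptudpibo/: /p/ and /t/ form a stop–stop cluster, so [e] is inserted between them. /d/ and /p/ form a stop–stop cluster, so [e] is inserted between them. → [sjepetudepibo].
/guwitbegpo/: /t/ and /b/ form a stop–stop cluster, so [e] is inserted between them. /g/ and /p/ form a stop–stop cluster, so [e] is inserted between them. → [guwitebegepo].

ritegebepuna, maogekowakedutae, sjepetudepibo, guwitebegepo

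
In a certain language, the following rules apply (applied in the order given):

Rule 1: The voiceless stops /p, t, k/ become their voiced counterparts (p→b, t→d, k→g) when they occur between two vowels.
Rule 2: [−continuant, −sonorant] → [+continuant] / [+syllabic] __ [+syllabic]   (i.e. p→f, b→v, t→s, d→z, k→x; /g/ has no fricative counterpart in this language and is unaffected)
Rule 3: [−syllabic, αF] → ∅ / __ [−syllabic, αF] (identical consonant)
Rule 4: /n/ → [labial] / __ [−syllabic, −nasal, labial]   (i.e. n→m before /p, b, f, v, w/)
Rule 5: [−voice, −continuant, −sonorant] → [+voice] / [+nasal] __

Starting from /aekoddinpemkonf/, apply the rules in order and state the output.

aegodimbemgomf

Rule 1 (intervocalic voicing): /k/ is a voiceless stop between vowels /e/ and /o/, so it voices to [g]. /aekoddinpemkonf/ → aegoddinpemkonf.
Rule 2 (intervocalic spirantization): no segment meets the environment; /aegoddinpemkonf/ is unchanged.
Rule 3 (degemination): /dd/ is a geminate; the first /d/ deletes. /aegoddinpemkonf/ → aegodinpemkonf.
Rule 4 (nasal place assimilation): /n/ precedes the labial consonant /p/, so it assimilates in place to [m]. /n/ precedes the labial consonant /f/, so it assimilates in place to [m]. /aegodinpemkonf/ → aegodimpemkomf.
Rule 5 (post-nasal voicing): /p/ is a voiceless stop immediately after the nasal /m/, so it voices to [b]. /k/ is a voiceless stop immediately after the nasal /m/, so it voices to [g]. /aegodimpemkomf/ → aegodimbemgomf.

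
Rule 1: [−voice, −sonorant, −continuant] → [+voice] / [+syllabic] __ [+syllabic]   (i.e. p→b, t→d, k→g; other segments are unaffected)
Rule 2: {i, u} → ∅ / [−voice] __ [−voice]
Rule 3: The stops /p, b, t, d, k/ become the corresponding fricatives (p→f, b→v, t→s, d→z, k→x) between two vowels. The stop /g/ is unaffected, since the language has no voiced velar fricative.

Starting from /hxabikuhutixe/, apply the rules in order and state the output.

Rule 1 (intervocalic voicing): /k/ is a voiceless stop between vowels /i/ and /u/, so it voices to [g]. /t/ is a voiceless stop between vowels /u/ and /i/, so it voices to [d]. /hxabikuhutixe/ → hxabiguhudixe.
Rule 2 (high vowel syncope): no segment meets the environment; /hxabiguhudixe/ is unchanged.
Rule 3 (intervocalic spirantization): /b/ is a stop between vowels /a/ and /i/, so it spirantizes to the fricative [v]. /d/ is a stop between vowels /u/ and /i/, so it spirantizes to the fricative [z]. /hxabiguhudixe/ → hxaviguhuzixe.

hxaviguhuzixe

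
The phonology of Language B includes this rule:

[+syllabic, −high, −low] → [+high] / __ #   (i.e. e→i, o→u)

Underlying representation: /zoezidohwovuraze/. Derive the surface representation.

zoezidohwovurazi

/e/ is a mid vowel in word-final position, so it raises to [i].
The other instances of /o/, /e/ do not occur in the required environment and remain unchanged.
Surface form: [zoezidohwovurazi].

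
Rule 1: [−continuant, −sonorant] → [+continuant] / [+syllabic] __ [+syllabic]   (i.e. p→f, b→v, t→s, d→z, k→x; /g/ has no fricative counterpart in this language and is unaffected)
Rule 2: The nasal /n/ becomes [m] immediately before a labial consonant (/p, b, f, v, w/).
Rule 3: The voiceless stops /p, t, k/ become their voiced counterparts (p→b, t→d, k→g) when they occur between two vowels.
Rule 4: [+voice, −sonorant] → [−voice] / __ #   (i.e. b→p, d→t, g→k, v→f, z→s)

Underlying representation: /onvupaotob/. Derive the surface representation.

omvufaosop

Rule 1 (intervocalic spirantization): /p/ is a stop between vowels /u/ and /a/, so it spirantizes to the fricative [f]. /t/ is a stop between vowels /o/ and /o/, so it spirantizes to the fricative [s]. /onvupaotob/ → onvufaosob.
Rule 2 (nasal place assimilation): /n/ precedes the labial consonant /v/, so it assimilates in place to [m]. /onvufaosob/ → omvufaosob.
Rule 3 (intervocalic voicing): no segment meets the environment; /omvufaosob/ is unchanged.
Rule 4 (final devoicing): /b/ is a voiced obstruent in word-final position, so it devoices to [p]. /omvufaosob/ → omvufaosop.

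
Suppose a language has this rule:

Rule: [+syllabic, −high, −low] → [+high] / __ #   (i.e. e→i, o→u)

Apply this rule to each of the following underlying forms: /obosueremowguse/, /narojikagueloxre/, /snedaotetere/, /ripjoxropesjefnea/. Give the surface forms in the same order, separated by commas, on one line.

obosueremowgusi, narojikagueloxri, snedaoteteri, ripjoxropesjefnea

/obosueremowguse/: /e/ is a mid vowel in word-final position, so it raises to [i]. → [obosueremowgusi].
/narojikagueloxre/: /e/ is a mid vowel in word-final position, so it raises to [i]. → [narojikagueloxri].
/snedaotetere/: /e/ is a mid vowel in word-final position, so it raises to [i]. → [snedaoteteri].
/ripjoxropesjefnea/: the rule's environment is not met; surfaces unchanged as [ripjoxropesjefnea].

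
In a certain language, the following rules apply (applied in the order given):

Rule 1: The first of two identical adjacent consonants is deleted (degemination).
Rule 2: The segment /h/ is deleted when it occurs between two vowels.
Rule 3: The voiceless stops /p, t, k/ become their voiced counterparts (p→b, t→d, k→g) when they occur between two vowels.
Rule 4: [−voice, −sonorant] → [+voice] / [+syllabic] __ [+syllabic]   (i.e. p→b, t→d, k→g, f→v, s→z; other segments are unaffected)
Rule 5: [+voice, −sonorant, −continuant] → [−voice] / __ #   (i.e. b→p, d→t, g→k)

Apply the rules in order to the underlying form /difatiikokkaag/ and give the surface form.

divadiigogaak

Rule 1 (degemination): /kk/ is a geminate; the first /k/ deletes. /difatiikokkaag/ → difatiikokaag.
Rule 2 (intervocalic h-deletion): no segment meets the environment; /difatiikokaag/ is unchanged.
Rule 3 (intervocalic voicing): /t/ is a voiceless stop between vowels /a/ and /i/, so it voices to [d]. /k/ is a voiceless stop between vowels /i/ and /o/, so it voices to [g]. /k/ is a voiceless stop between vowels /o/ and /a/, so it voices to [g]. /difatiikokaag/ → difadiigogaag.
Rule 4 (intervocalic voicing): /f/ is a voiceless obstruent between vowels /i/ and /a/, so it voices to [v]. /difadiigogaag/ → divadiigogaag.
Rule 5 (final devoicing): /g/ is a voiced stop in word-final position, so it devoices to [k]. /divadiigogaag/ → divadiigogaak.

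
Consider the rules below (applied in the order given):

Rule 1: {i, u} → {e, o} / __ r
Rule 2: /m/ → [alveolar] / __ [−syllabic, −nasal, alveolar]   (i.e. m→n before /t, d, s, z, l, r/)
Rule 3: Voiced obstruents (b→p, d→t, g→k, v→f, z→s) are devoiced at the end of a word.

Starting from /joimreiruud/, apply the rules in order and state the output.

joinreeruut

Rule 1 (pre-rhotic lowering): /i/ is a high vowel immediately before /r/, so it lowers to [e]. /joimreiruud/ → joimreeruud.
Rule 2 (nasal place assimilation): /m/ precedes the alveolar consonant /r/, so it assimilates in place to [n]. /joimreeruud/ → joinreeruud.
Rule 3 (final devoicing): /d/ is a voiced obstruent in word-final position, so it devoices to [t]. /joinreeruud/ → joinreeruut.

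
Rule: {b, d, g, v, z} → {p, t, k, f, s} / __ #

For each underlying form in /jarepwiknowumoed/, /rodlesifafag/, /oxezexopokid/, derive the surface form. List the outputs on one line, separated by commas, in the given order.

/jarepwiknowumoed/: /d/ is a voiced obstruent in word-final position, so it devoices to [t]. → [jarepwiknowumoet].
/rodlesifafag/: /g/ is a voiced obstruent in word-final position, so it devoices to [k]. → [rodlesifafak].
/oxezexopokid/: /d/ is a voiced obstruent in word-final position, so it devoices to [t]. → [oxezexopokit].

jarepwiknowumoet, rodlesifafak, oxezexopokit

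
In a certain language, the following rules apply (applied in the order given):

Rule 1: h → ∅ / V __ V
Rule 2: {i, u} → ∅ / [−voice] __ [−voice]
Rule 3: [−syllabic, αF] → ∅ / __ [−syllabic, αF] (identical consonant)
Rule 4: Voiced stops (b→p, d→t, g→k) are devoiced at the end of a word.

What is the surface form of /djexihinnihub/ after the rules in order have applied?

Rule 1 (intervocalic h-deletion): /h/ occurs between vowels /i/ and /i/, so it deletes. /h/ occurs between vowels /i/ and /u/, so it deletes. /djexihinnihub/ → djexiinniub.
Rule 2 (high vowel syncope): no segment meets the environment; /djexiinniub/ is unchanged.
Rule 3 (degemination): /nn/ is a geminate; the first /n/ deletes. /djexiinniub/ → djexiiniub.
Rule 4 (final devoicing): /b/ is a voiced stop in word-final position, so it devoices to [p]. /djexiiniub/ → djexiiniup.

djexiiniup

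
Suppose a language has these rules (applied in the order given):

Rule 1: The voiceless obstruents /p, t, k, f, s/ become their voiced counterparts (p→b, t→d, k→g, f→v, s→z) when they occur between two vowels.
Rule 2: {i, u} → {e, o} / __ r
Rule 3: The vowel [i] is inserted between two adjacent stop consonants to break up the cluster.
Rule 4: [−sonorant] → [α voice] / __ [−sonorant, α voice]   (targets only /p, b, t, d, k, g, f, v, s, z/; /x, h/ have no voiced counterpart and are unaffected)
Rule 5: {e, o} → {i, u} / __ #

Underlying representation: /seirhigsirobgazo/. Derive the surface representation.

Rule 1 (intervocalic voicing): no segment meets the environment; /seirhigsirobgazo/ is unchanged.
Rule 2 (pre-rhotic lowering): /i/ is a high vowel immediately before /r/, so it lowers to [e]. /i/ is a high vowel immediately before /r/, so it lowers to [e]. /seirhigsirobgazo/ → seerhigserobgazo.
Rule 3 (stop-cluster i-epenthesis): /b/ and /g/ form a stop–stop cluster, so [i] is inserted between them. /seerhigserobgazo/ → seerhigserobigazo.
Rule 4 (regressive voicing assimilation): /g/ precedes the voiceless obstruent /s/, so it devoices to [k] by assimilation. /seerhigserobigazo/ → seerhikserobigazo.
Rule 5 (final vowel raising): /o/ is a mid vowel in word-final position, so it raises to [u]. /seerhikserobigazo/ → seerhikserobigazu.

seerhikserobigazu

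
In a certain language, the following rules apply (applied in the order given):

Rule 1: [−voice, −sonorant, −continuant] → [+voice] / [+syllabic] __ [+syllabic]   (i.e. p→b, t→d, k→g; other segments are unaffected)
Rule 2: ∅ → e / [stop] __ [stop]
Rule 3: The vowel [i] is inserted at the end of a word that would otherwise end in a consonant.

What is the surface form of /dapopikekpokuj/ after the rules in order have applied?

Rule 1 (intervocalic voicing): /p/ is a voiceless stop between vowels /a/ and /o/, so it voices to [b]. /p/ is a voiceless stop between vowels /o/ and /i/, so it voices to [b]. /k/ is a voiceless stop between vowels /i/ and /e/, so it voices to [g]. /k/ is a voiceless stop between vowels /o/ and /u/, so it voices to [g]. /dapopikekpokuj/ → dabobigekpoguj.
Rule 2 (stop-cluster e-epenthesis): /k/ and /p/ form a stop–stop cluster, so [e] is inserted between them. /dabobigekpoguj/ → dabobigekepoguj.
Rule 3 (final i-epenthesis): the form ends in the consonant /j/, so [i] is inserted word-finally. /dabobigekepoguj/ → dabobigekepoguji.

dabobigekepoguji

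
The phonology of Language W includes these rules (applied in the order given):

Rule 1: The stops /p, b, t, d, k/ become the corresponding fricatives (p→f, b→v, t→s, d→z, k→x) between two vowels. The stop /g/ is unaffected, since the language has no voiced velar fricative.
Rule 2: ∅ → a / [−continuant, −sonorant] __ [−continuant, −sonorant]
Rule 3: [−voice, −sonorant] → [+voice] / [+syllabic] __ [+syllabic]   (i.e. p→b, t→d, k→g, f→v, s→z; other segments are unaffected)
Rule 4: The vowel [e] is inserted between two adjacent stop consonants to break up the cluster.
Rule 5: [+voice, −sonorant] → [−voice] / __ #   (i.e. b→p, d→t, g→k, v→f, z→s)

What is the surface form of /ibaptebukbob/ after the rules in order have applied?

Rule 1 (intervocalic spirantization): /b/ is a stop between vowels /i/ and /a/, so it spirantizes to the fricative [v]. /b/ is a stop between vowels /e/ and /u/, so it spirantizes to the fricative [v]. /ibaptebukbob/ → ivaptevukbob.
Rule 2 (stop-cluster a-epenthesis): /p/ and /t/ form a stop–stop cluster, so [a] is inserted between them. /k/ and /b/ form a stop–stop cluster, so [a] is inserted between them. /ivaptevukbob/ → ivapatevukabob.
Rule 3 (intervocalic voicing): /p/ is a voiceless obstruent between vowels /a/ and /a/, so it voices to [b]. /t/ is a voiceless obstruent between vowels /a/ and /e/, so it voices to [d]. /k/ is a voiceless obstruent between vowels /u/ and /a/, so it voices to [g]. /ivapatevukabob/ → ivabadevugabob.
Rule 4 (stop-cluster e-epenthesis): no segment meets the environment; /ivabadevugabob/ is unchanged.
Rule 5 (final devoicing): /b/ is a voiced obstruent in word-final position, so it devoices to [p]. /ivabadevugabob/ → ivabadevugabop.

ivabadevugabop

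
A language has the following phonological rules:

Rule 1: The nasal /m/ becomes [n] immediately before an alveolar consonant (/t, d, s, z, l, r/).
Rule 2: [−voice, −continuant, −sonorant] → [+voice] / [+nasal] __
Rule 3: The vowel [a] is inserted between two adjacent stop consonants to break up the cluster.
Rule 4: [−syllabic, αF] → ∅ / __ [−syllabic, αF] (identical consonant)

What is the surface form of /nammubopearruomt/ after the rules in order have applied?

Rule 1 (nasal place assimilation): /m/ precedes the alveolar consonant /t/, so it assimilates in place to [n]. /nammubopearruomt/ → nammubopearruont.
Rule 2 (post-nasal voicing): /t/ is a voiceless stop immediately after the nasal /n/, so it voices to [d]. /nammubopearruont/ → nammubopearruond.
Rule 3 (stop-cluster a-epenthesis): no segment meets the environment; /nammubopearruond/ is unchanged.
Rule 4 (degemination): /mm/ is a geminate; the first /m/ deletes. /rr/ is a geminate; the first /r/ deletes. /nammubopearruond/ → namubopearuond.

namubopearuond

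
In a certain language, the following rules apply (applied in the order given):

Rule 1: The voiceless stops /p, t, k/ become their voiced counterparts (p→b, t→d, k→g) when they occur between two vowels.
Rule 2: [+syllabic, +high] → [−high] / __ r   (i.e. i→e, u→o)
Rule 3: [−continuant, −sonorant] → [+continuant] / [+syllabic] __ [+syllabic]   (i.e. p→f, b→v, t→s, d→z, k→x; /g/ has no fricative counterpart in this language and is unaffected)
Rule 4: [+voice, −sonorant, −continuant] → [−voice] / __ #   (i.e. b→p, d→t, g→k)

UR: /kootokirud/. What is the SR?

koozogerut

Rule 1 (intervocalic voicing): /t/ is a voiceless stop between vowels /o/ and /o/, so it voices to [d]. /k/ is a voiceless stop between vowels /o/ and /i/, so it voices to [g]. /kootokirud/ → koodogirud.
Rule 2 (pre-rhotic lowering): /i/ is a high vowel immediately before /r/, so it lowers to [e]. /koodogirud/ → koodogerud.
Rule 3 (intervocalic spirantization): /d/ is a stop between vowels /o/ and /o/, so it spirantizes to the fricative [z]. /koodogerud/ → koozogerud.
Rule 4 (final devoicing): /d/ is a voiced stop in word-final position, so it devoices to [t]. /koozogerud/ → koozogerut.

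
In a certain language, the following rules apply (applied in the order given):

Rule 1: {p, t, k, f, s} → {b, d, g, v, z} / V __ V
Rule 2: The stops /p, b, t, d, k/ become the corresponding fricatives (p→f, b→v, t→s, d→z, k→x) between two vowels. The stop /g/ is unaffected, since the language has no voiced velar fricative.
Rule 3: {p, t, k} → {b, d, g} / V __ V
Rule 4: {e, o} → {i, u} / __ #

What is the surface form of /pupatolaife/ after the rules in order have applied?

Rule 1 (intervocalic voicing): /p/ is a voiceless obstruent between vowels /u/ and /a/, so it voices to [b]. /t/ is a voiceless obstruent between vowels /a/ and /o/, so it voices to [d]. /f/ is a voiceless obstruent between vowels /i/ and /e/, so it voices to [v]. /pupatolaife/ → pubadolaive.
Rule 2 (intervocalic spirantization): /b/ is a stop between vowels /u/ and /a/, so it spirantizes to the fricative [v]. /d/ is a stop between vowels /a/ and /o/, so it spirantizes to the fricative [z]. /pubadolaive/ → puvazolaive.
Rule 3 (intervocalic voicing): no segment meets the environment; /puvazolaive/ is unchanged.
Rule 4 (final vowel raising): /e/ is a mid vowel in word-final position, so it raises to [i]. /puvazolaive/ → puvazolaivi.

puvazolaivi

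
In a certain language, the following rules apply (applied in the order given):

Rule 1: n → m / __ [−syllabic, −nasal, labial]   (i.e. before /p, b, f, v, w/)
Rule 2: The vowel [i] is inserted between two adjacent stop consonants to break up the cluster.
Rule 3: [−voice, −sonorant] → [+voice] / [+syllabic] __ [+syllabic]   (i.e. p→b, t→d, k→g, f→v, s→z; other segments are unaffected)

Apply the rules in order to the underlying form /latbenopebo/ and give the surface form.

ladibenobebo

Rule 1 (nasal place assimilation): no segment meets the environment; /latbenopebo/ is unchanged.
Rule 2 (stop-cluster i-epenthesis): /t/ and /b/ form a stop–stop cluster, so [i] is inserted between them. /latbenopebo/ → latibenopebo.
Rule 3 (intervocalic voicing): /t/ is a voiceless obstruent between vowels /a/ and /i/, so it voices to [d]. /p/ is a voiceless obstruent between vowels /o/ and /e/, so it voices to [b]. /latibenopebo/ → ladibenobebo.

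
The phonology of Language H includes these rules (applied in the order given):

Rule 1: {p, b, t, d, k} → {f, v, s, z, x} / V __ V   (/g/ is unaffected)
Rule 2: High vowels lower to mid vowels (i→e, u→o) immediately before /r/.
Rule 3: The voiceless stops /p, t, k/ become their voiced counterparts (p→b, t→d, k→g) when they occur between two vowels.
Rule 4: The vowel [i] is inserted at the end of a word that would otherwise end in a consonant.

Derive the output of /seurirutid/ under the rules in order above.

Rule 1 (intervocalic spirantization): /t/ is a stop between vowels /u/ and /i/, so it spirantizes to the fricative [s]. /seurirutid/ → seurirusid.
Rule 2 (pre-rhotic lowering): /u/ is a high vowel immediately before /r/, so it lowers to [o]. /i/ is a high vowel immediately before /r/, so it lowers to [e]. /seurirusid/ → seorerusid.
Rule 3 (intervocalic voicing): no segment meets the environment; /seorerusid/ is unchanged.
Rule 4 (final i-epenthesis): the form ends in the consonant /d/, so [i] is inserted word-finally. /seorerusid/ → seorerusidi.

seorerusidi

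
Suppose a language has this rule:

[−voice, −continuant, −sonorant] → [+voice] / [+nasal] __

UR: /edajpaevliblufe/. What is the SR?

No segment of /edajpaevliblufe/ meets the structural description of the rule, so the form surfaces unchanged.

edajpaevliblufe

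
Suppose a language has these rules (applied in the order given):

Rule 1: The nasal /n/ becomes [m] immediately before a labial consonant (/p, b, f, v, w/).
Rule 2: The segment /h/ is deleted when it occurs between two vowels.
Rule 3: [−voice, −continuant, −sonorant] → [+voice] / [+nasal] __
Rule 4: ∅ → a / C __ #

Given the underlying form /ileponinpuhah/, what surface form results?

Rule 1 (nasal place assimilation): /n/ precedes the labial consonant /p/, so it assimilates in place to [m]. /ileponinpuhah/ → ileponimpuhah.
Rule 2 (intervocalic h-deletion): /h/ occurs between vowels /u/ and /a/, so it deletes. /ileponimpuhah/ → ileponimpuah.
Rule 3 (post-nasal voicing): /p/ is a voiceless stop immediately after the nasal /m/, so it voices to [b]. /ileponimpuah/ → ileponimbuah.
Rule 4 (final a-epenthesis): the form ends in the consonant /h/, so [a] is inserted word-finally. /ileponimbuah/ → ileponimbuaha.

ileponimbuaha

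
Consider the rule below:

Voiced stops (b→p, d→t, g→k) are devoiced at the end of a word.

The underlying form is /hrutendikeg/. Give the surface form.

hrutendikek

/g/ is a voiced stop in word-final position, so it devoices to [k].
The other instance of /d/ does not occur in the required environment and remains unchanged.
Surface form: [hrutendikek].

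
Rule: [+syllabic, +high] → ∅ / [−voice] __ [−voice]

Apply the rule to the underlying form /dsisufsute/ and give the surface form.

/i/ is a high vowel flanked by voiceless consonants /s/ and /s/, so it deletes.
/u/ is a high vowel flanked by voiceless consonants /s/ and /f/, so it deletes.
/u/ is a high vowel flanked by voiceless consonants /s/ and /t/, so it deletes.
Surface form: [dssfste].

dssfste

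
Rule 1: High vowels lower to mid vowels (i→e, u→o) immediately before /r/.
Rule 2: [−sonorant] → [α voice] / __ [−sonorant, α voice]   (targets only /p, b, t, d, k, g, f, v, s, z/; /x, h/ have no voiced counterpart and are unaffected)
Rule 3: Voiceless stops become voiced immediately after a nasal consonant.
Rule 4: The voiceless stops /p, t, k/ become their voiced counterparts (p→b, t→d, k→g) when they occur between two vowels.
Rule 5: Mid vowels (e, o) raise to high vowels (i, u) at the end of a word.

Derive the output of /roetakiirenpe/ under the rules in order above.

Rule 1 (pre-rhotic lowering): /i/ is a high vowel immediately before /r/, so it lowers to [e]. /roetakiirenpe/ → roetakierenpe.
Rule 2 (regressive voicing assimilation): no segment meets the environment; /roetakierenpe/ is unchanged.
Rule 3 (post-nasal voicing): /p/ is a voiceless stop immediately after the nasal /n/, so it voices to [b]. /roetakierenpe/ → roetakierenbe.
Rule 4 (intervocalic voicing): /t/ is a voiceless stop between vowels /e/ and /a/, so it voices to [d]. /k/ is a voiceless stop between vowels /a/ and /i/, so it voices to [g]. /roetakierenbe/ → roedagierenbe.
Rule 5 (final vowel raising): /e/ is a mid vowel in word-final position, so it raises to [i]. /roedagierenbe/ → roedagierenbi.

roedagierenbi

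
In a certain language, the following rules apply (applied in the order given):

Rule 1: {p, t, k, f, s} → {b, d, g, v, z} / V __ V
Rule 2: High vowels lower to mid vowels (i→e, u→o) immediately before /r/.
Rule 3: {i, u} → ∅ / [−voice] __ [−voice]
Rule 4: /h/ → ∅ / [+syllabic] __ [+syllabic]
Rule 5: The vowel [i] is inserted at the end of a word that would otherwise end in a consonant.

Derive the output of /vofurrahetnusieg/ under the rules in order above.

Rule 1 (intervocalic voicing): /f/ is a voiceless obstruent between vowels /o/ and /u/, so it voices to [v]. /s/ is a voiceless obstruent between vowels /u/ and /i/, so it voices to [z]. /vofurrahetnusieg/ → vovurrahetnuzieg.
Rule 2 (pre-rhotic lowering): /u/ is a high vowel immediately before /r/, so it lowers to [o]. /vovurrahetnuzieg/ → vovorrahetnuzieg.
Rule 3 (high vowel syncope): no segment meets the environment; /vovorrahetnuzieg/ is unchanged.
Rule 4 (intervocalic h-deletion): /h/ occurs between vowels /a/ and /e/, so it deletes. /vovorrahetnuzieg/ → vovorraetnuzieg.
Rule 5 (final i-epenthesis): the form ends in the consonant /g/, so [i] is inserted word-finally. /vovorraetnuzieg/ → vovorraetnuziegi.

vovorraetnuziegi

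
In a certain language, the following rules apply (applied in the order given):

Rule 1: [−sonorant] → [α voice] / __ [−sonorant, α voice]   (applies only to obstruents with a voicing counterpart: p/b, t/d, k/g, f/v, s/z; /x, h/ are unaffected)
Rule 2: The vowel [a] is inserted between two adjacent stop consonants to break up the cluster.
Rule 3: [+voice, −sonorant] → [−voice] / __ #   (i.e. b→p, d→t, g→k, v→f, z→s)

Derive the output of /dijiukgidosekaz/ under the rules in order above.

dijiugagidosekas

Rule 1 (regressive voicing assimilation): /k/ precedes the voiced obstruent /g/, so it voices to [g] by assimilation. /dijiukgidosekaz/ → dijiuggidosekaz.
Rule 2 (stop-cluster a-epenthesis): /g/ and /g/ form a stop–stop cluster, so [a] is inserted between them. /dijiuggidosekaz/ → dijiugagidosekaz.
Rule 3 (final devoicing): /z/ is a voiced obstruent in word-final position, so it devoices to [s]. /dijiugagidosekaz/ → dijiugagidosekas.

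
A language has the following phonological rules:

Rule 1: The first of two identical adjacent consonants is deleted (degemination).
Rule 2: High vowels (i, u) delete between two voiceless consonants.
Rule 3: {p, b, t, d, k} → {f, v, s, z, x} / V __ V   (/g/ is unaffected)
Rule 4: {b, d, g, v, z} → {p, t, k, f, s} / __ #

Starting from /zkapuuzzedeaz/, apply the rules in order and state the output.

Rule 1 (degemination): /zz/ is a geminate; the first /z/ deletes. /zkapuuzzedeaz/ → zkapuuzedeaz.
Rule 2 (high vowel syncope): no segment meets the environment; /zkapuuzedeaz/ is unchanged.
Rule 3 (intervocalic spirantization): /p/ is a stop between vowels /a/ and /u/, so it spirantizes to the fricative [f]. /d/ is a stop between vowels /e/ and /e/, so it spirantizes to the fricative [z]. /zkapuuzedeaz/ → zkafuuzezeaz.
Rule 4 (final devoicing): /z/ is a voiced obstruent in word-final position, so it devoices to [s]. /zkafuuzezeaz/ → zkafuuzezeas.

zkafuuzezeas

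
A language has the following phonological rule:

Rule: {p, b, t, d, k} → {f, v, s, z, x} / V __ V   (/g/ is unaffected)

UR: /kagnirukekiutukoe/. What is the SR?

Scanning /kagnirukekiutukoe/: /k/ at position 1 is not in the conditioning environment; /k/ is a stop between vowels /u/ and /e/, so it spirantizes to the fricative [x]; /k/ is a stop between vowels /e/ and /i/, so it spirantizes to the fricative [x]; /t/ is a stop between vowels /u/ and /u/, so it spirantizes to the fricative [s]; /k/ is a stop between vowels /u/ and /o/, so it spirantizes to the fricative [x].
Result: [kagniruxexiusuxoe].

kagniruxexiusuxoe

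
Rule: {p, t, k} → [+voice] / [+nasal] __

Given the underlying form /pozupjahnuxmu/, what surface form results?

pozupjahnuxmu

No segment of /pozupjahnuxmu/ meets the structural description of the rule, so the form surfaces unchanged.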